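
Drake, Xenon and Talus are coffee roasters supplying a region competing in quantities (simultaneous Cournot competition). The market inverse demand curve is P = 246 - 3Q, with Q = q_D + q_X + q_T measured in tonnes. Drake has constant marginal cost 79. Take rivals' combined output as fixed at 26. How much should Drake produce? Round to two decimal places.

With rivals' combined output fixed at 26, Drake's profit is π_D = (246 - 3·26 - 3q_D)q_D - (79q_D) = (168 - 3q_D)q_D - (79q_D).
∂π_D/∂q_D = 89 - 6q_D = 0, so q_D = 89/6.

14.83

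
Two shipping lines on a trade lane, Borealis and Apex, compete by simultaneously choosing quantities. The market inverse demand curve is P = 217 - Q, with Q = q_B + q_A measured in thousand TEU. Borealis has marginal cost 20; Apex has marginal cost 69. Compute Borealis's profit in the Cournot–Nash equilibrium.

Borealis's profit: π_B = (217 - Q)q_B - (20q_B). Setting ∂π_B/∂q_B = 0: 197 - 2q_B - (q_A) = 0.
Apex's profit: π_A = (217 - Q)q_A - (69q_A). Setting ∂π_A/∂q_A = 0: 148 - 2q_A - (q_B) = 0.
Rearranging gives the reaction functions q_B = (197 - q_A)/2 and q_A = (148 - q_B)/2.
Solving the pair: q_B = 82, q_A = 33.
Price P = 217 - 115 = 102.
Borealis's profit: (102 - 20)·82 = 6724.

6724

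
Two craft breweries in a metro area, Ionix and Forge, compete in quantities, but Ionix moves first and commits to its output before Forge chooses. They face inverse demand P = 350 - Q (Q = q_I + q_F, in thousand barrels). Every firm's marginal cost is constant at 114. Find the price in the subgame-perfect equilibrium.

173

Solve by backward induction. Given q_I, the follower Forge maximises π_F = (350 - q_I - q_F)q_F - 114q_F.
Follower FOC: 236 - q_I - 2q_F = 0, so q_F(q_I) = (236 - q_I)/2.
Ionix substitutes q_F(q_I) into its own profit: π_I = q_I(350 - q_I - (236 - q_I)/2) - 114q_I = (232 - (1/2)q_I)q_I - 114q_I.
The leader's first-order condition 118 - q_I = 0 yields q_I = 118.
Then q_F = (236 - 118)/2 = 59.
Total output Q = 177, so price P = 350 - 177 = 173.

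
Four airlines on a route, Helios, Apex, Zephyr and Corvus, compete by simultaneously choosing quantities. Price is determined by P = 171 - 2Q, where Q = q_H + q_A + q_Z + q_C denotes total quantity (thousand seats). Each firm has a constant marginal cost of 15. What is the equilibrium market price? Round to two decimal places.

Each firm earns π_i = (171 - 2Q)q_i - 15q_i.
Setting ∂π_i/∂q_i = 0 with rivals' quantities fixed: 156 - 4q_i - 2·Σ_{j≠i} q_j = 0.
With identical firms every q_j equals q_i, so Σ_{j≠i} q_j = 3q_i and 156 = 10q_i, giving q_i = 78/5.
Total output Q = 312/5, so price P = 171 - 2·(312/5) = 231/5.

46.20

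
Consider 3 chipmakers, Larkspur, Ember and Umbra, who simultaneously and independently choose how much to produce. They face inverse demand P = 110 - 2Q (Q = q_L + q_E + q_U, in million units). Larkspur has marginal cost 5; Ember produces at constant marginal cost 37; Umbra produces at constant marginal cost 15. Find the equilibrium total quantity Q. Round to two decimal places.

Larkspur's profit: π_L = (110 - 2Q)q_L - (5q_L). Setting ∂π_L/∂q_L = 0: 105 - 4q_L - 2(q_E + q_U) = 0.
Ember's profit: π_E = (110 - 2Q)q_E - (37q_E). Setting ∂π_E/∂q_E = 0: 73 - 4q_E - 2(q_L + q_U) = 0.
Umbra's first-order condition: 95 - 4q_U - 2(q_L + q_E) = 0.
Adding the 3 conditions: 273 − 4Q − 4Q = 0, i.e. Q = 273/8.
Back-substituting: q_L = (105 − 273/4)/2 = 147/8, q_E = (73 − 273/4)/2 = 19/8, q_U = (95 − 273/4)/2 = 107/8.
Total output Q = 147/8 + 19/8 + 107/8 = 273/8.

34.13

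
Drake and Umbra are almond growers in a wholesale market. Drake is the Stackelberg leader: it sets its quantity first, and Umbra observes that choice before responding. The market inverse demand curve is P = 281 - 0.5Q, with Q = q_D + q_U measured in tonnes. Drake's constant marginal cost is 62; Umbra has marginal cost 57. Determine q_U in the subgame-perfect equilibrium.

The follower Umbra best-responds to any q_D: π_U = (281 - 0.5Q)q_U - 57q_U.
∂π_U/∂q_U = 224 - (1/2)q_D - q_U = 0 gives the reaction function q_U = (224 - (1/2)q_D).
The leader anticipates this reaction. Substituting into P = 281 - 0.5Q gives P = 169 - (1/4)q_D, so π_D = (169 - (1/4)q_D)q_D - 62q_D.
Maximising: ∂π_D/∂q_D = 107 - (1/2)q_D = 0, giving q_D = 214.
Then q_U = (224 - (1/2)·214) = 117.

117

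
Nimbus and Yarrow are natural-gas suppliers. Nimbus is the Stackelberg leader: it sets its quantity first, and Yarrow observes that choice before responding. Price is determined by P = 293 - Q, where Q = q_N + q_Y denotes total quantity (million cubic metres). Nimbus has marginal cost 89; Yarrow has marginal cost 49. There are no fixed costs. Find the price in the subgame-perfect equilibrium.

The follower Yarrow best-responds to any q_N: π_Y = (293 - Q)q_Y - 49q_Y.
Follower FOC: 244 - q_N - 2q_Y = 0, so q_Y(q_N) = (244 - q_N)/2.
Nimbus substitutes q_Y(q_N) into its own profit: π_N = q_N(293 - q_N - (244 - q_N)/2) - 89q_N = (171 - (1/2)q_N)q_N - 89q_N.
Leader FOC: 82 - q_N = 0, so q_N = 82.
Then q_Y = (244 - 82)/2 = 81.
Total output Q = 163, so price P = 293 - 163 = 130.

130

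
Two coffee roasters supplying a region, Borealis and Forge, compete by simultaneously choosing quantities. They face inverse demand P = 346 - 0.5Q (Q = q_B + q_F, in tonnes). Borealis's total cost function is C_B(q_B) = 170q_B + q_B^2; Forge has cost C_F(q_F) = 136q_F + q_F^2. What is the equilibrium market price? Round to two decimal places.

290.86

Borealis's profit: π_B = (346 - 0.5Q)q_B - (170q_B + q_B²). Setting ∂π_B/∂q_B = 0: 176 - 3q_B - (1/2)(q_F) = 0.
Forge's profit: π_F = (346 - 0.5Q)q_F - (136q_F + q_F²). Setting ∂π_F/∂q_F = 0: 210 - 3q_F - (1/2)(q_B) = 0.
Rearranging gives the reaction functions q_B = (176 - (1/2)q_F)/3 and q_F = (210 - (1/2)q_B)/3.
Solving the pair: q_B = 1692/35, q_F = 61.9429.
Total output Q = 772/7, so price P = 346 - (1/2)·(772/7) = 290.8571.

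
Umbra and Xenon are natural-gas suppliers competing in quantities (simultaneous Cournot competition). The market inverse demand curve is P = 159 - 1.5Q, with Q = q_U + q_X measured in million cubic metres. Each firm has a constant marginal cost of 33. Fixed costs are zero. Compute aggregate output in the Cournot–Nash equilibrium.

56

A representative firm's profit is π_i = q_i(159 - 1.5Q) - 33q_i.
First-order condition (treating rivals' output as given): 126 - 3q_i - (3/2)q_j = 0.
By symmetry each firm produces the same amount; substituting q_j = q_i yields q_i = 126/(9/2) = 28.
Total output Q = 28 + 28 = 56.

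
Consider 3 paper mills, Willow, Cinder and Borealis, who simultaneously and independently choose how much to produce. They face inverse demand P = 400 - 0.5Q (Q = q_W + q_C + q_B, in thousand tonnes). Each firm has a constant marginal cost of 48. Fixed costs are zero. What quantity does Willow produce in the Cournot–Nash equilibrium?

A representative firm's profit is π_i = q_i(400 - 0.5Q) - 48q_i.
Setting ∂π_i/∂q_i = 0 with rivals' quantities fixed: 352 - q_i - (1/2)·Σ_{j≠i} q_j = 0.
By symmetry each firm produces the same amount; substituting Σ_{j≠i} q_j = 2q_i yields q_i = 352/2 = 176.

176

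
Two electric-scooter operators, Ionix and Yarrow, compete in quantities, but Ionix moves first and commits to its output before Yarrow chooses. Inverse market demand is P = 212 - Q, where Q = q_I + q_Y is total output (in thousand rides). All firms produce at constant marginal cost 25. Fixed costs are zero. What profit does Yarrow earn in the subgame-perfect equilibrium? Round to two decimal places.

2185.56

Solve by backward induction. Given q_I, the follower Yarrow maximises π_Y = (212 - q_I - q_Y)q_Y - 25q_Y.
Follower FOC: 187 - q_I - 2q_Y = 0, so q_Y(q_I) = (187 - q_I)/2.
The leader anticipates this reaction. Substituting into P = 212 - Q gives P = 237/2 - (1/2)q_I, so π_I = (237/2 - (1/2)q_I)q_I - 25q_I.
The leader's first-order condition 187/2 - q_I = 0 yields q_I = 187/2.
Then q_Y = (187 - 187/2)/2 = 187/4.
Price P = 212 - 561/4 = 287/4.
Yarrow's profit: (287/4 - 25)·(187/4) = 2185.5625.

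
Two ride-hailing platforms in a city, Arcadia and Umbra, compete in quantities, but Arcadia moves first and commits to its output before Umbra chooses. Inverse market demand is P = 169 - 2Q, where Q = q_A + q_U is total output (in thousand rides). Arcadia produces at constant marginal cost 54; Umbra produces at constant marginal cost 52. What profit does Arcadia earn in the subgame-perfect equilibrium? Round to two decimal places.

798.06

Solve by backward induction. Given q_A, the follower Umbra maximises π_U = (169 - 2q_A - 2q_U)q_U - 52q_U.
Follower FOC: 117 - 2q_A - 4q_U = 0, so q_U(q_A) = (117 - 2q_A)/4.
Arcadia substitutes q_U(q_A) into its own profit: π_A = q_A(169 - 2q_A - (117 - 2q_A)/2) - 54q_A = (221/2 - q_A)q_A - 54q_A.
The leader's first-order condition 113/2 - 2q_A = 0 yields q_A = 113/4.
Then q_U = (117 - 2·(113/4))/4 = 121/8.
Price P = 169 - 2·(347/8) = 329/4.
Arcadia's profit: (329/4 - 54)·(113/4) = 798.0625.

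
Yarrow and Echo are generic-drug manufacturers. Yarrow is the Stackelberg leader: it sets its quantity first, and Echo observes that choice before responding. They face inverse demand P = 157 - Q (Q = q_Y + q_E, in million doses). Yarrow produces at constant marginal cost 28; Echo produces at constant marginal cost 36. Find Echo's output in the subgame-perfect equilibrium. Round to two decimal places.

Solve by backward induction. Given q_Y, the follower Echo maximises π_E = (157 - q_Y - q_E)q_E - 36q_E.
Setting the follower's marginal profit to zero, 121 - q_Y - 2q_E = 0, i.e. q_E = (121 - q_Y)/2.
Yarrow substitutes q_E(q_Y) into its own profit: π_Y = q_Y(157 - q_Y - (121 - q_Y)/2) - 28q_Y = (193/2 - (1/2)q_Y)q_Y - 28q_Y.
The leader's first-order condition 137/2 - q_Y = 0 yields q_Y = 137/2.
Then q_E = (121 - 137/2)/2 = 105/4.

26.25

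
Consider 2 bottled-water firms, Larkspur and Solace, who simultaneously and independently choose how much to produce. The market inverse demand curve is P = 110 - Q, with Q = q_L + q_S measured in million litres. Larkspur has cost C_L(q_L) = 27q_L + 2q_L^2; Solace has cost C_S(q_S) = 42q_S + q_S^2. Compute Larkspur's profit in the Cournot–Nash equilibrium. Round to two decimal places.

Larkspur's profit: π_L = (110 - Q)q_L - (27q_L + 2q_L²). Setting ∂π_L/∂q_L = 0: 83 - 6q_L - (q_S) = 0.
Solace's first-order condition: 68 - 4q_S - (q_L) = 0.
Best responses: q_L = (83 - q_S)/6, q_S = (68 - q_L)/4.
Substituting one into the other gives q_L = 264/23 and q_S = 325/23.
Price P = 110 - 589/23 = 1941/23.
Larkspur's profit: (1941/23)·(264/23) - 27·(264/23) - 2(264/23)² = 395.2514.

395.25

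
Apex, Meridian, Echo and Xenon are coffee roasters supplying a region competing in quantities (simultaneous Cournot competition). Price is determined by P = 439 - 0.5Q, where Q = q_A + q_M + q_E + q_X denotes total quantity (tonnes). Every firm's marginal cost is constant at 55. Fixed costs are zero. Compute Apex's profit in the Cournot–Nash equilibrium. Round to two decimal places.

Each firm earns π_i = (439 - 0.5Q)q_i - 55q_i.
First-order condition (treating rivals' output as given): 384 - q_i - (1/2)·Σ_{j≠i} q_j = 0.
By symmetry each firm produces the same amount; substituting Σ_{j≠i} q_j = 3q_i yields q_i = 384/(5/2) = 768/5.
Price P = 439 - (1/2)·614.4000 = 659/5.
Apex's profit: (659/5 - 55)·(768/5) = 11796.4800.

11796.48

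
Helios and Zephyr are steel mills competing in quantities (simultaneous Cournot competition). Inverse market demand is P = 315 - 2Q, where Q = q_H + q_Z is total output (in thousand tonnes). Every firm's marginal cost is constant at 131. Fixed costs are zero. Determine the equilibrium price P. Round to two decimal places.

192.33

A representative firm's profit is π_i = q_i(315 - 2Q) - 131q_i.
First-order condition (treating rivals' output as given): 184 - 4q_i - 2q_j = 0.
By symmetry each firm produces the same amount; substituting q_j = q_i yields q_i = 184/6 = 92/3.
Total output Q = 184/3, so price P = 315 - 2·(184/3) = 577/3.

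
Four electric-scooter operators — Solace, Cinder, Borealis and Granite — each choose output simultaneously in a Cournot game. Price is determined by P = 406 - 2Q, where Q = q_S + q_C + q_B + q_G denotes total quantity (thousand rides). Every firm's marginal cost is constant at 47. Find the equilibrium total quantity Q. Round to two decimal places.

Each firm earns π_i = (406 - 2Q)q_i - 47q_i.
First-order condition (treating rivals' output as given): 359 - 4q_i - 2·Σ_{j≠i} q_j = 0.
With identical firms every q_j equals q_i, so Σ_{j≠i} q_j = 3q_i and 359 = 10q_i, giving q_i = 359/10.
Total output Q = 359/10 + 359/10 + 359/10 + 359/10 = 718/5.

143.60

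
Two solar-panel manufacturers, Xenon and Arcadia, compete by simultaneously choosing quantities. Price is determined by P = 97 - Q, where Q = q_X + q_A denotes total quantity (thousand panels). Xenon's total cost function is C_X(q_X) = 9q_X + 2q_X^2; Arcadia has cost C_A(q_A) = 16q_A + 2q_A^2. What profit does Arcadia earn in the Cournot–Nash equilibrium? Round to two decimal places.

Xenon's profit: π_X = (97 - Q)q_X - (9q_X + 2q_X²). Setting ∂π_X/∂q_X = 0: 88 - 6q_X - (q_A) = 0.
Arcadia's first-order condition: 81 - 6q_A - (q_X) = 0.
Rearranging gives the reaction functions q_X = (88 - q_A)/6 and q_A = (81 - q_X)/6.
Substituting one into the other gives q_X = 447/35 and q_A = 398/35.
Price P = 97 - 169/7 = 510/7.
Arcadia's profit: (510/7)·(398/35) - 16·(398/35) - 2(398/35)² = 387.9282.

387.93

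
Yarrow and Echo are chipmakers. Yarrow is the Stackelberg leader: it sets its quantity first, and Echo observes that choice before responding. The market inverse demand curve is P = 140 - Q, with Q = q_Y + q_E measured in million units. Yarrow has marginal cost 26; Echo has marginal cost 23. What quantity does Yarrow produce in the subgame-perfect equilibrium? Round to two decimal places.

55.50

The follower Echo best-responds to any q_Y: π_E = (140 - Q)q_E - 23q_E.
Follower FOC: 117 - q_Y - 2q_E = 0, so q_E(q_Y) = (117 - q_Y)/2.
Yarrow substitutes q_E(q_Y) into its own profit: π_Y = q_Y(140 - q_Y - (117 - q_Y)/2) - 26q_Y = (163/2 - (1/2)q_Y)q_Y - 26q_Y.
Maximising: ∂π_Y/∂q_Y = 111/2 - q_Y = 0, giving q_Y = 111/2.
Then q_E = (117 - 111/2)/2 = 123/4.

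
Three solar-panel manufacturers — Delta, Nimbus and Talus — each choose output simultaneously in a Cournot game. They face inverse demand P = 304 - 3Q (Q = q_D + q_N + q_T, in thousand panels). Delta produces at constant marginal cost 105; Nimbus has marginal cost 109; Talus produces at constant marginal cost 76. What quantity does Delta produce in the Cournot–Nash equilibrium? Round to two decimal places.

14.50

Delta's profit: π_D = (304 - 3Q)q_D - (105q_D). Setting ∂π_D/∂q_D = 0: 199 - 6q_D - 3(q_N + q_T) = 0.
Nimbus's profit: π_N = (304 - 3Q)q_N - (109q_N). Setting ∂π_N/∂q_N = 0: 195 - 6q_N - 3(q_D + q_T) = 0.
Talus's profit: π_T = (304 - 3Q)q_T - (76q_T). Setting ∂π_T/∂q_T = 0: 228 - 6q_T - 3(q_D + q_N) = 0.
Adding the 3 first-order conditions: 622 − 12Q = 0, so Q = 311/6.
Back-substituting: q_D = (199 − 311/2)/3 = 29/2, q_N = (195 − 311/2)/3 = 79/6, q_T = (228 − 311/2)/3 = 145/6.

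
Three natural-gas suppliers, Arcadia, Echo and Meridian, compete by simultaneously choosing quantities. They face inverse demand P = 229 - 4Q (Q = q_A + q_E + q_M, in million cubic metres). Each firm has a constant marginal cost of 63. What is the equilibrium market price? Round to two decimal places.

A representative firm's profit is π_i = q_i(229 - 4Q) - 63q_i.
First-order condition (treating rivals' output as given): 166 - 8q_i - 4·Σ_{j≠i} q_j = 0.
By symmetry each firm produces the same amount; substituting Σ_{j≠i} q_j = 2q_i yields q_i = 166/16 = 83/8.
Total output Q = 249/8, so price P = 229 - 4·(249/8) = 209/2.

104.50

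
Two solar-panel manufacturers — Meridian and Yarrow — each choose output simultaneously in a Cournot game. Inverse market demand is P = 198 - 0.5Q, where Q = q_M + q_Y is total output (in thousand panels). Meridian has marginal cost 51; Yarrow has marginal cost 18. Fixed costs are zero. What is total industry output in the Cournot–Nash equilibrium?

218

Meridian's profit: π_M = (198 - 0.5Q)q_M - (51q_M). Setting ∂π_M/∂q_M = 0: 147 - q_M - (1/2)(q_Y) = 0.
Yarrow's first-order condition: 180 - q_Y - (1/2)(q_M) = 0.
Rearranging gives the reaction functions q_M = (147 - (1/2)q_Y) and q_Y = (180 - (1/2)q_M).
Solving the pair: q_M = 76, q_Y = 142.
Total output Q = 76 + 142 = 218.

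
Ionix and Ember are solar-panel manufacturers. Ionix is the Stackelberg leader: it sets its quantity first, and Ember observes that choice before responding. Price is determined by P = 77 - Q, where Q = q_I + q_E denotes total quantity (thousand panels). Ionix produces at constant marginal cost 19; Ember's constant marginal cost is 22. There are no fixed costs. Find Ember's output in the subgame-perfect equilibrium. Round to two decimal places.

12.25

Solve by backward induction. Given q_I, the follower Ember maximises π_E = (77 - q_I - q_E)q_E - 22q_E.
Follower FOC: 55 - q_I - 2q_E = 0, so q_E(q_I) = (55 - q_I)/2.
The leader anticipates this reaction. Substituting into P = 77 - Q gives P = 99/2 - (1/2)q_I, so π_I = (99/2 - (1/2)q_I)q_I - 19q_I.
Maximising: ∂π_I/∂q_I = 61/2 - q_I = 0, giving q_I = 61/2.
Then q_E = (55 - 61/2)/2 = 49/4.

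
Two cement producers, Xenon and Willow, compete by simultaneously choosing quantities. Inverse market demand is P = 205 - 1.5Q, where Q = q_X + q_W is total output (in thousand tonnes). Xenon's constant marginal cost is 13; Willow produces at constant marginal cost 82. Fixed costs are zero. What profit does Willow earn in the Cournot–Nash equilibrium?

Xenon's profit: π_X = (205 - 1.5Q)q_X - (13q_X). Setting ∂π_X/∂q_X = 0: 192 - 3q_X - (3/2)(q_W) = 0.
Willow's profit: π_W = (205 - 1.5Q)q_W - (82q_W). Setting ∂π_W/∂q_W = 0: 123 - 3q_W - (3/2)(q_X) = 0.
Rearranging gives the reaction functions q_X = (192 - (3/2)q_W)/3 and q_W = (123 - (3/2)q_X)/3.
Substituting one into the other gives q_X = 58 and q_W = 12.
Price P = 205 - (3/2)·70 = 100.
Willow's profit: (100 - 82)·12 = 216.

216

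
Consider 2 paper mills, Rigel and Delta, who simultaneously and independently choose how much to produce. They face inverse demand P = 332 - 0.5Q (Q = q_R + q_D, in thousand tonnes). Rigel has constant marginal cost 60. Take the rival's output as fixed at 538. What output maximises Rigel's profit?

3

With the rival's output fixed at 538, Rigel's profit is π_R = (332 - (1/2)·538 - (1/2)q_R)q_R - (60q_R) = (63 - (1/2)q_R)q_R - (60q_R).
∂π_R/∂q_R = 3 - q_R = 0, so q_R = 3.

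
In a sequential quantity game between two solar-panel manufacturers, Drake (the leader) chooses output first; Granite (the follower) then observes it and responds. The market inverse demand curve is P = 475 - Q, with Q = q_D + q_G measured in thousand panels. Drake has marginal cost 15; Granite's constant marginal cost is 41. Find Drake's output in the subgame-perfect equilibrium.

243

Solve by backward induction. Given q_D, the follower Granite maximises π_G = (475 - q_D - q_G)q_G - 41q_G.
∂π_G/∂q_G = 434 - q_D - 2q_G = 0 gives the reaction function q_G = (434 - q_D)/2.
Drake substitutes q_G(q_D) into its own profit: π_D = q_D(475 - q_D - (434 - q_D)/2) - 15q_D = (258 - (1/2)q_D)q_D - 15q_D.
Maximising: ∂π_D/∂q_D = 243 - q_D = 0, giving q_D = 243.
Then q_G = (434 - 243)/2 = 191/2.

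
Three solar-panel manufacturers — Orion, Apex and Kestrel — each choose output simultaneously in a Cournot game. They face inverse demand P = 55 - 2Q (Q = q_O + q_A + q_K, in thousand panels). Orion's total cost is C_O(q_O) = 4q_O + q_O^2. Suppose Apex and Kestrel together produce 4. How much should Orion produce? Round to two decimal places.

7.17

With rivals' combined output fixed at 4, Orion's profit is π_O = (55 - 2·4 - 2q_O)q_O - (4q_O + q_O²) = (47 - 2q_O)q_O - (4q_O + q_O²).
∂π_O/∂q_O = 43 - 6q_O = 0, so q_O = 43/6.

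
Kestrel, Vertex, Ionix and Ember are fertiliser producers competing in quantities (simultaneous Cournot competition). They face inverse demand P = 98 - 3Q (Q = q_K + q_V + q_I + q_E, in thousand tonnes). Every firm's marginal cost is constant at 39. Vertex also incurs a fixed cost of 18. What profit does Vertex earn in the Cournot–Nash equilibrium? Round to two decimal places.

28.41

A representative firm's profit is π_i = q_i(98 - 3Q) - 39q_i.
Setting ∂π_i/∂q_i = 0 with rivals' quantities fixed: 59 - 6q_i - 3·Σ_{j≠i} q_j = 0.
With identical firms every q_j equals q_i, so Σ_{j≠i} q_j = 3q_i and 59 = 15q_i, giving q_i = 59/15.
Price P = 98 - 3·(236/15) = 254/5.
Vertex's profit: (254/5 - 39)·(59/15) - 18 = 28.4133.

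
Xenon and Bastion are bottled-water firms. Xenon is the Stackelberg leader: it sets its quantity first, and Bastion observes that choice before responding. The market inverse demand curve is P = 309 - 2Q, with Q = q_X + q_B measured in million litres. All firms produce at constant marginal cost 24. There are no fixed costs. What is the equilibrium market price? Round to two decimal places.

95.25

The follower Bastion best-responds to any q_X: π_B = (309 - 2Q)q_B - 24q_B.
Follower FOC: 285 - 2q_X - 4q_B = 0, so q_B(q_X) = (285 - 2q_X)/4.
Xenon substitutes q_B(q_X) into its own profit: π_X = q_X(309 - 2q_X - (285 - 2q_X)/2) - 24q_X = (333/2 - q_X)q_X - 24q_X.
Leader FOC: 285/2 - 2q_X = 0, so q_X = 285/4.
Then q_B = (285 - 2·(285/4))/4 = 285/8.
Total output Q = 855/8, so price P = 309 - 2·(855/8) = 381/4.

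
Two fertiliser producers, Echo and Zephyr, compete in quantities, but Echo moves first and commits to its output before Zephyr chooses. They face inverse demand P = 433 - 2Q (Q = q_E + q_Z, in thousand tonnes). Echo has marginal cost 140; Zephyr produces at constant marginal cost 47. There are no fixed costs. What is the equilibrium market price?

The follower Zephyr best-responds to any q_E: π_Z = (433 - 2Q)q_Z - 47q_Z.
∂π_Z/∂q_Z = 386 - 2q_E - 4q_Z = 0 gives the reaction function q_Z = (386 - 2q_E)/4.
The leader anticipates this reaction. Substituting into P = 433 - 2Q gives P = 240 - q_E, so π_E = (240 - q_E)q_E - 140q_E.
Leader FOC: 100 - 2q_E = 0, so q_E = 50.
Then q_Z = (386 - 2·50)/4 = 143/2.
Total output Q = 243/2, so price P = 433 - 2·(243/2) = 190.

190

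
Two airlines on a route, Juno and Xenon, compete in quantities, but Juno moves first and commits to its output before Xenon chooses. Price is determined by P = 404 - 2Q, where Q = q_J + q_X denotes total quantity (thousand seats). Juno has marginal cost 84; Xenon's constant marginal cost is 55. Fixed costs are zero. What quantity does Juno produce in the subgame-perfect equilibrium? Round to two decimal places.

72.75

Solve by backward induction. Given q_J, the follower Xenon maximises π_X = (404 - 2q_J - 2q_X)q_X - 55q_X.
Follower FOC: 349 - 2q_J - 4q_X = 0, so q_X(q_J) = (349 - 2q_J)/4.
The leader anticipates this reaction. Substituting into P = 404 - 2Q gives P = 459/2 - q_J, so π_J = (459/2 - q_J)q_J - 84q_J.
Maximising: ∂π_J/∂q_J = 291/2 - 2q_J = 0, giving q_J = 291/4.
Then q_X = (349 - 2·(291/4))/4 = 407/8.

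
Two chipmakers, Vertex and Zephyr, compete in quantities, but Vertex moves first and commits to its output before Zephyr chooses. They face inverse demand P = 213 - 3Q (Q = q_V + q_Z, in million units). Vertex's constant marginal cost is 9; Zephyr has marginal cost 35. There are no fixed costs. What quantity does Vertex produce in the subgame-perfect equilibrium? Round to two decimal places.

The follower Zephyr best-responds to any q_V: π_Z = (213 - 3Q)q_Z - 35q_Z.
Follower FOC: 178 - 3q_V - 6q_Z = 0, so q_Z(q_V) = (178 - 3q_V)/6.
The leader anticipates this reaction. Substituting into P = 213 - 3Q gives P = 124 - (3/2)q_V, so π_V = (124 - (3/2)q_V)q_V - 9q_V.
The leader's first-order condition 115 - 3q_V = 0 yields q_V = 115/3.
Then q_Z = (178 - 3·(115/3))/6 = 21/2.

38.33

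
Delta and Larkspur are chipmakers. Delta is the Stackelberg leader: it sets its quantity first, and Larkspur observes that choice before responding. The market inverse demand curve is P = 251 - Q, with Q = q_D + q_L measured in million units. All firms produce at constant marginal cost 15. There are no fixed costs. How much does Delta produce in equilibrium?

118

The follower Larkspur best-responds to any q_D: π_L = (251 - Q)q_L - 15q_L.
∂π_L/∂q_L = 236 - q_D - 2q_L = 0 gives the reaction function q_L = (236 - q_D)/2.
Delta substitutes q_L(q_D) into its own profit: π_D = q_D(251 - q_D - (236 - q_D)/2) - 15q_D = (133 - (1/2)q_D)q_D - 15q_D.
Leader FOC: 118 - q_D = 0, so q_D = 118.
Then q_L = (236 - 118)/2 = 59.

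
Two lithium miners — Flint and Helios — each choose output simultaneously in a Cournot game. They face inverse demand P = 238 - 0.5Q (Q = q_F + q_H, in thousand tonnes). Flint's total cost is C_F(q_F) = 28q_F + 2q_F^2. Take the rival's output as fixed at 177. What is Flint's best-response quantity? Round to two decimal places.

24.30

With the rival's output fixed at 177, Flint's profit is π_F = (238 - (1/2)·177 - (1/2)q_F)q_F - (28q_F + 2q_F²) = (299/2 - (1/2)q_F)q_F - (28q_F + 2q_F²).
∂π_F/∂q_F = 243/2 - 5q_F = 0, so q_F = 243/10.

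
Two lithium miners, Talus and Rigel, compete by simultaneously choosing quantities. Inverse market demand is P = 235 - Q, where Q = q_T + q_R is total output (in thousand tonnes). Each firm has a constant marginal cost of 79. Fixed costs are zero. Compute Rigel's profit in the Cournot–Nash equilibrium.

2704

A representative firm's profit is π_i = q_i(235 - Q) - 79q_i.
Setting ∂π_i/∂q_i = 0 with rivals' quantities fixed: 156 - 2q_i - q_j = 0.
With identical firms every q_j equals q_i, so q_j = q_i and 156 = 3q_i, giving q_i = 52.
Price P = 235 - 104 = 131.
Rigel's profit: (131 - 79)·52 = 2704.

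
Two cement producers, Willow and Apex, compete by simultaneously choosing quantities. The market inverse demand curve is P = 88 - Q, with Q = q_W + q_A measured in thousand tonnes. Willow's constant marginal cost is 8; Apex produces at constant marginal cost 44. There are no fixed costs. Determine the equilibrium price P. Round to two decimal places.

Willow's profit: π_W = (88 - Q)q_W - (8q_W). Setting ∂π_W/∂q_W = 0: 80 - 2q_W - (q_A) = 0.
Apex's first-order condition: 44 - 2q_A - (q_W) = 0.
So q_W = (80 - q_A)/2 and q_A = (44 - q_W)/2.
Substituting one into the other gives q_W = 116/3 and q_A = 8/3.
Total output Q = 124/3, so price P = 88 - 124/3 = 140/3.

46.67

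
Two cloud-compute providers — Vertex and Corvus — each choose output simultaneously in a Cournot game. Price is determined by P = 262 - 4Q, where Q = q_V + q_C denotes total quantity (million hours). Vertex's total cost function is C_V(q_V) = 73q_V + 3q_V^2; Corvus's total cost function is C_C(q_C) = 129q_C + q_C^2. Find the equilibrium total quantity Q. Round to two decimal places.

19.87

Vertex's profit: π_V = (262 - 4Q)q_V - (73q_V + 3q_V²). Setting ∂π_V/∂q_V = 0: 189 - 14q_V - 4(q_C) = 0.
Corvus's profit: π_C = (262 - 4Q)q_C - (129q_C + q_C²). Setting ∂π_C/∂q_C = 0: 133 - 10q_C - 4(q_V) = 0.
So q_V = (189 - 4q_C)/14 and q_C = (133 - 4q_V)/10.
Solving the pair: q_V = 679/62, q_C = 553/62.
Total output Q = 679/62 + 553/62 = 616/31.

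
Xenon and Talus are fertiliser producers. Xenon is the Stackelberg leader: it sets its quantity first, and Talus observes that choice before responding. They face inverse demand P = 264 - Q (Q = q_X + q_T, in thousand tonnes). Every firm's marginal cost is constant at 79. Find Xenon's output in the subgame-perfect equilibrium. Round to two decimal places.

Solve by backward induction. Given q_X, the follower Talus maximises π_T = (264 - q_X - q_T)q_T - 79q_T.
∂π_T/∂q_T = 185 - q_X - 2q_T = 0 gives the reaction function q_T = (185 - q_X)/2.
The leader anticipates this reaction. Substituting into P = 264 - Q gives P = 343/2 - (1/2)q_X, so π_X = (343/2 - (1/2)q_X)q_X - 79q_X.
Maximising: ∂π_X/∂q_X = 185/2 - q_X = 0, giving q_X = 185/2.
Then q_T = (185 - 185/2)/2 = 185/4.

92.50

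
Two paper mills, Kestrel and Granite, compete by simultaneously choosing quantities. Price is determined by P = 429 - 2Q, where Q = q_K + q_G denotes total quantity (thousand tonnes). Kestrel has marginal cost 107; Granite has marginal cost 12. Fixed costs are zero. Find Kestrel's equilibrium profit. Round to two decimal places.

Kestrel's profit: π_K = (429 - 2Q)q_K - (107q_K). Setting ∂π_K/∂q_K = 0: 322 - 4q_K - 2(q_G) = 0.
Granite's profit: π_G = (429 - 2Q)q_G - (12q_G). Setting ∂π_G/∂q_G = 0: 417 - 4q_G - 2(q_K) = 0.
So q_K = (322 - 2q_G)/4 and q_G = (417 - 2q_K)/4.
Solving the pair: q_K = 227/6, q_G = 256/3.
Price P = 429 - 2·(739/6) = 548/3.
Kestrel's profit: (548/3 - 107)·(227/6) = 2862.7222.

2862.72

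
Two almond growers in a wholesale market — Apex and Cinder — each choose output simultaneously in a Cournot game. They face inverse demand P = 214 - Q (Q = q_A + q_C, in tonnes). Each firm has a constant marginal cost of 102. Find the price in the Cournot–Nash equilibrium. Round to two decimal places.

Each firm earns π_i = (214 - Q)q_i - 102q_i.
Setting ∂π_i/∂q_i = 0 with rivals' quantities fixed: 112 - 2q_i - q_j = 0.
By symmetry each firm produces the same amount; substituting q_j = q_i yields q_i = 112/3.
Total output Q = 224/3, so price P = 214 - 224/3 = 418/3.

139.33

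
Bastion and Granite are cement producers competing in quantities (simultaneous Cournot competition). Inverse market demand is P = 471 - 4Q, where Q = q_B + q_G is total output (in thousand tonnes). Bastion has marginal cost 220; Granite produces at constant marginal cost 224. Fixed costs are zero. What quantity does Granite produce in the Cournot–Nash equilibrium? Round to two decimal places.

Bastion's profit: π_B = (471 - 4Q)q_B - (220q_B). Setting ∂π_B/∂q_B = 0: 251 - 8q_B - 4(q_G) = 0.
Granite's profit: π_G = (471 - 4Q)q_G - (224q_G). Setting ∂π_G/∂q_G = 0: 247 - 8q_G - 4(q_B) = 0.
Best responses: q_B = (251 - 4q_G)/8, q_G = (247 - 4q_B)/8.
Substituting one into the other gives q_B = 85/4 and q_G = 81/4.

20.25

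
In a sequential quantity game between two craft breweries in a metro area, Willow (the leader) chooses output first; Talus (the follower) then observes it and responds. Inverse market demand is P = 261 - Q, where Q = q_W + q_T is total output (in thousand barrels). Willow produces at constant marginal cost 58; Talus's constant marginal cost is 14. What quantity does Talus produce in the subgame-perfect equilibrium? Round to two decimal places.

83.75

Solve by backward induction. Given q_W, the follower Talus maximises π_T = (261 - q_W - q_T)q_T - 14q_T.
Setting the follower's marginal profit to zero, 247 - q_W - 2q_T = 0, i.e. q_T = (247 - q_W)/2.
The leader anticipates this reaction. Substituting into P = 261 - Q gives P = 275/2 - (1/2)q_W, so π_W = (275/2 - (1/2)q_W)q_W - 58q_W.
Maximising: ∂π_W/∂q_W = 159/2 - q_W = 0, giving q_W = 159/2.
Then q_T = (247 - 159/2)/2 = 335/4.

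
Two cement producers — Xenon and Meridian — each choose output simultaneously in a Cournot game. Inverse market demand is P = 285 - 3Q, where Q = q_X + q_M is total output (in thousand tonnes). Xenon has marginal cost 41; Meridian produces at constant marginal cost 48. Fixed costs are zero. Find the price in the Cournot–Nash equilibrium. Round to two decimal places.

124.67

Xenon's profit: π_X = (285 - 3Q)q_X - (41q_X). Setting ∂π_X/∂q_X = 0: 244 - 6q_X - 3(q_M) = 0.
Meridian's first-order condition: 237 - 6q_M - 3(q_X) = 0.
So q_X = (244 - 3q_M)/6 and q_M = (237 - 3q_X)/6.
Solving the pair: q_X = 251/9, q_M = 230/9.
Total output Q = 481/9, so price P = 285 - 3·(481/9) = 374/3.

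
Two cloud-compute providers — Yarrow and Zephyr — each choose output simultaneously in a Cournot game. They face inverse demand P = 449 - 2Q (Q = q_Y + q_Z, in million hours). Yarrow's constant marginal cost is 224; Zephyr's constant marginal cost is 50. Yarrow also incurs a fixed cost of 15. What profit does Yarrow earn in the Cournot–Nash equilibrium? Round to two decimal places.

129.50

Yarrow's profit: π_Y = (449 - 2Q)q_Y - (224q_Y). Setting ∂π_Y/∂q_Y = 0: 225 - 4q_Y - 2(q_Z) = 0.
Zephyr's first-order condition: 399 - 4q_Z - 2(q_Y) = 0.
Rearranging gives the reaction functions q_Y = (225 - 2q_Z)/4 and q_Z = (399 - 2q_Y)/4.
Substituting one into the other gives q_Y = 17/2 and q_Z = 191/2.
Price P = 449 - 2·104 = 241.
Yarrow's profit: (241 - 224)·(17/2) - 15 = 259/2.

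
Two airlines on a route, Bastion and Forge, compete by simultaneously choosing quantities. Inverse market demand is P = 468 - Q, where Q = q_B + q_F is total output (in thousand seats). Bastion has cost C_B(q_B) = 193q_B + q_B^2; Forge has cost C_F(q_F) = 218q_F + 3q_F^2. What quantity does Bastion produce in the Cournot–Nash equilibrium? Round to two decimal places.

62.90

Bastion's profit: π_B = (468 - Q)q_B - (193q_B + q_B²). Setting ∂π_B/∂q_B = 0: 275 - 4q_B - (q_F) = 0.
Forge's profit: π_F = (468 - Q)q_F - (218q_F + 3q_F²). Setting ∂π_F/∂q_F = 0: 250 - 8q_F - (q_B) = 0.
Rearranging gives the reaction functions q_B = (275 - q_F)/4 and q_F = (250 - q_B)/8.
Solving the pair: q_B = 1950/31, q_F = 725/31.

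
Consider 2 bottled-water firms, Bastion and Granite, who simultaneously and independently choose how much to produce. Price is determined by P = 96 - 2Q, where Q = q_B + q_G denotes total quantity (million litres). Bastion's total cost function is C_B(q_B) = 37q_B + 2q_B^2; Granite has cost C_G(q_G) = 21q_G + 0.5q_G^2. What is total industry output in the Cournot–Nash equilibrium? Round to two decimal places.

17.42

Bastion's profit: π_B = (96 - 2Q)q_B - (37q_B + 2q_B²). Setting ∂π_B/∂q_B = 0: 59 - 8q_B - 2(q_G) = 0.
Granite's first-order condition: 75 - 5q_G - 2(q_B) = 0.
Best responses: q_B = (59 - 2q_G)/8, q_G = (75 - 2q_B)/5.
Solving the pair: q_B = 145/36, q_G = 241/18.
Total output Q = 145/36 + 241/18 = 209/12.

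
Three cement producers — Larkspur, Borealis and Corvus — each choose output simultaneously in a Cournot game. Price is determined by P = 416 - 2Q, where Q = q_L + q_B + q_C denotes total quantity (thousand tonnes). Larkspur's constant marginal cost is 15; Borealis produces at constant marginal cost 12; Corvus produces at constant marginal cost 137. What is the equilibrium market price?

145

Larkspur's profit: π_L = (416 - 2Q)q_L - (15q_L). Setting ∂π_L/∂q_L = 0: 401 - 4q_L - 2(q_B + q_C) = 0.
Borealis's first-order condition: 404 - 4q_B - 2(q_L + q_C) = 0.
Corvus's profit: π_C = (416 - 2Q)q_C - (137q_C). Setting ∂π_C/∂q_C = 0: 279 - 4q_C - 2(q_L + q_B) = 0.
Adding the 3 first-order conditions: 1084 − 8Q = 0, so Q = 271/2.
Back-substituting: q_L = (401 − 271)/2 = 65, q_B = (404 − 271)/2 = 133/2, q_C = (279 − 271)/2 = 4.
Total output Q = 271/2, so price P = 416 - 2·(271/2) = 145.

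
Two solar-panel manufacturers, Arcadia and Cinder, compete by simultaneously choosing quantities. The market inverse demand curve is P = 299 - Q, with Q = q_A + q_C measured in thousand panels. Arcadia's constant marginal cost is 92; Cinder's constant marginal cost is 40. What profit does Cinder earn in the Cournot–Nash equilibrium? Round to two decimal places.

Arcadia's profit: π_A = (299 - Q)q_A - (92q_A). Setting ∂π_A/∂q_A = 0: 207 - 2q_A - (q_C) = 0.
Cinder's profit: π_C = (299 - Q)q_C - (40q_C). Setting ∂π_C/∂q_C = 0: 259 - 2q_C - (q_A) = 0.
So q_A = (207 - q_C)/2 and q_C = (259 - q_A)/2.
Solving the pair: q_A = 155/3, q_C = 311/3.
Price P = 299 - 466/3 = 431/3.
Cinder's profit: (431/3 - 40)·(311/3) = 10746.7778.

10746.78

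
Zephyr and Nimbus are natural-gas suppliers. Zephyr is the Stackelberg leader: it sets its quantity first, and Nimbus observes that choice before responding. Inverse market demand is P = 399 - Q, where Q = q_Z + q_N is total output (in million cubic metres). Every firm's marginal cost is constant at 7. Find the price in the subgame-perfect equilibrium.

Solve by backward induction. Given q_Z, the follower Nimbus maximises π_N = (399 - q_Z - q_N)q_N - 7q_N.
∂π_N/∂q_N = 392 - q_Z - 2q_N = 0 gives the reaction function q_N = (392 - q_Z)/2.
The leader anticipates this reaction. Substituting into P = 399 - Q gives P = 203 - (1/2)q_Z, so π_Z = (203 - (1/2)q_Z)q_Z - 7q_Z.
The leader's first-order condition 196 - q_Z = 0 yields q_Z = 196.
Then q_N = (392 - 196)/2 = 98.
Total output Q = 294, so price P = 399 - 294 = 105.

105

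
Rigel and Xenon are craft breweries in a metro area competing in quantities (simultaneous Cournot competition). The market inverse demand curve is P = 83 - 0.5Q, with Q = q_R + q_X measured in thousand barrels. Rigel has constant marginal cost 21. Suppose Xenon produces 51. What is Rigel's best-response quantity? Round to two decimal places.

36.50

With the rival's output fixed at 51, Rigel's profit is π_R = (83 - (1/2)·51 - (1/2)q_R)q_R - (21q_R) = (115/2 - (1/2)q_R)q_R - (21q_R).
∂π_R/∂q_R = 73/2 - q_R = 0, so q_R = 73/2.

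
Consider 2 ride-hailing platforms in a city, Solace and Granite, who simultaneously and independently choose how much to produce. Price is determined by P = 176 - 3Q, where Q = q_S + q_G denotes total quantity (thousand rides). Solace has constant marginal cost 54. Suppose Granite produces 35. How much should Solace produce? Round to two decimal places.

With the rival's output fixed at 35, Solace's profit is π_S = (176 - 3·35 - 3q_S)q_S - (54q_S) = (71 - 3q_S)q_S - (54q_S).
∂π_S/∂q_S = 17 - 6q_S = 0, so q_S = 17/6.

2.83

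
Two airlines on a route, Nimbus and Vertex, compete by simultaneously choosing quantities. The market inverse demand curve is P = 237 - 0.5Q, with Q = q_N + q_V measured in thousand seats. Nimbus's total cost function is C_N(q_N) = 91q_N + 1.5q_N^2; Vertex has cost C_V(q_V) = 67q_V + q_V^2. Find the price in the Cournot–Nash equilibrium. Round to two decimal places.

196.15

Nimbus's profit: π_N = (237 - 0.5Q)q_N - (91q_N + (3/2)q_N²). Setting ∂π_N/∂q_N = 0: 146 - 4q_N - (1/2)(q_V) = 0.
Vertex's profit: π_V = (237 - 0.5Q)q_V - (67q_V + q_V²). Setting ∂π_V/∂q_V = 0: 170 - 3q_V - (1/2)(q_N) = 0.
Rearranging gives the reaction functions q_N = (146 - (1/2)q_V)/4 and q_V = (170 - (1/2)q_N)/3.
Substituting one into the other gives q_N = 1412/47 and q_V = 51.6596.
Total output Q = 81.7021, so price P = 237 - (1/2)·81.7021 = 196.1489.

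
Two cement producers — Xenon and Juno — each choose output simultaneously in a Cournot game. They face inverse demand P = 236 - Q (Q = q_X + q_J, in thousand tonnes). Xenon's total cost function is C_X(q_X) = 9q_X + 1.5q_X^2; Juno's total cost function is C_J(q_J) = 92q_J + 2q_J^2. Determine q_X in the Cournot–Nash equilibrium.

42

Xenon's profit: π_X = (236 - Q)q_X - (9q_X + (3/2)q_X²). Setting ∂π_X/∂q_X = 0: 227 - 5q_X - (q_J) = 0.
Juno's profit: π_J = (236 - Q)q_J - (92q_J + 2q_J²). Setting ∂π_J/∂q_J = 0: 144 - 6q_J - (q_X) = 0.
Best responses: q_X = (227 - q_J)/5, q_J = (144 - q_X)/6.
Solving the pair: q_X = 42, q_J = 17.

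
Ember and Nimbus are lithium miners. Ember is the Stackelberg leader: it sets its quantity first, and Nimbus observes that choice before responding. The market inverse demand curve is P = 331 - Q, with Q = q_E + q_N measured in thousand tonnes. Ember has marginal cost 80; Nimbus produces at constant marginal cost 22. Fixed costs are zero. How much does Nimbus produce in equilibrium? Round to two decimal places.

Solve by backward induction. Given q_E, the follower Nimbus maximises π_N = (331 - q_E - q_N)q_N - 22q_N.
Setting the follower's marginal profit to zero, 309 - q_E - 2q_N = 0, i.e. q_N = (309 - q_E)/2.
Ember substitutes q_N(q_E) into its own profit: π_E = q_E(331 - q_E - (309 - q_E)/2) - 80q_E = (353/2 - (1/2)q_E)q_E - 80q_E.
The leader's first-order condition 193/2 - q_E = 0 yields q_E = 193/2.
Then q_N = (309 - 193/2)/2 = 425/4.

106.25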